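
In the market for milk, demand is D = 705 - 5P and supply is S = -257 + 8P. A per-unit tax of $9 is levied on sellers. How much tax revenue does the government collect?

Pre-tax equilibrium: P* = 74, Q* = 335.
Tax on sellers shifts supply to S = -257 + 8(P − 9) = -329 + 8P.
705 - 5P = -329 + 8P gives buyer price Pb = 1034/13; sellers receive Ps = 1034/13 − 9 = 917/13.
New quantity: Q = 705 − 5(1034/13) = 3995/13.
Revenue = 9 × 3995/13 = 35955/13.

Tax revenue = 35955/13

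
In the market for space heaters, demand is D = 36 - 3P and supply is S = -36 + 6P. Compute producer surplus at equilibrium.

Equilibrium: 36 - 3P = -36 + 6P gives P* = 8, Q* = 12.
Supply starts at P = 6 (where S = 0).
PS = ½(8 − 6)(12) = 12.

Producer surplus = 12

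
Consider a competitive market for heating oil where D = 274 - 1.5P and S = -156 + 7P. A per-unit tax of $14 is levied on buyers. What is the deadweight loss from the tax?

Deadweight loss = 2058/17

Pre-tax equilibrium: P* = 860/17, Q* = 3368/17.
Tax on buyers shifts demand to D = 274 − 1.5(P + 14) = 253 - 1.5P.
253 - 1.5P = -156 + 7P gives seller price Ps = 818/17; buyers pay Pb = 818/17 + 14 = 1056/17.
New quantity: Q = 274 − 1.5(1056/17) = 3074/17.
DWL = ½ × 14 × (3368/17 − 3074/17) = 2058/17.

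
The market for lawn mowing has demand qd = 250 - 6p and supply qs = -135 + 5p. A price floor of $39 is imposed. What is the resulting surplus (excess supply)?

Surplus = 44

Equilibrium price would be p* = 35, so the floor at 39 binds.
At p = 39: qd = 16, qs = 60.
Surplus = 60 − 16 = 44.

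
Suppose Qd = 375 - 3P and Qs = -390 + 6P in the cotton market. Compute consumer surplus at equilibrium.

Consumer surplus = 2400

Equilibrium: 375 - 3P = -390 + 6P gives P* = 85, Q* = 120.
Demand choke price (Qd = 0): P = 125.
CS = ½(125 − 85)(120) = 2400.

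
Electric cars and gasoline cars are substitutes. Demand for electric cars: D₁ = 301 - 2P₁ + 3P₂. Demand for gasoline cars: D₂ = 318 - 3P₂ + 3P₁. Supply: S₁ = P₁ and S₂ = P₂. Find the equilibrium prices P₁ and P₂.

Market 1: 301 - 2P₁ + 3P₂ = P₁ → 3P₁ - 3P₂ = 301.
Market 2: 4P₂ - 3P₁ = 318.
Eliminating P₂: 4×(1) + 3×(2) gives 3P₁ = 2158, so P₁ = 2158/3.
Back-substitute into (2): P₂ = (318 + 3×2158/3) / 4 = 619.

P₁ = 2158/3, P₂ = 619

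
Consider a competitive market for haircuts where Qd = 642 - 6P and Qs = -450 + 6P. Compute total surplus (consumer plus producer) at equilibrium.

Equilibrium: 642 - 6P = -450 + 6P gives P* = 91, Q* = 96.
Demand choke price: P = 107; supply starts at P = 75.
CS = ½(107 − 91)(96) = 768; PS = ½(91 − 75)(96) = 768.

Total surplus = 1536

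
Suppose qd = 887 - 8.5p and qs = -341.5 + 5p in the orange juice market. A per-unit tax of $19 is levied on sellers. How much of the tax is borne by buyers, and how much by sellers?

Buyers bear 190/27, sellers bear 323/27

Pre-tax equilibrium: p* = 91, q* = 113.5.
Tax on sellers shifts supply to qs = -341.5 + 5(p − 19) = -436.5 + 5p.
887 - 8.5p = -436.5 + 5p gives buyer price pb = 2647/27; sellers receive ps = 2647/27 − 19 = 2134/27.
New quantity: q = 887 − 8.5(2647/27) = 2899/54.
Buyer burden = 2647/27 − 91 = 190/27; seller burden = 91 − 2134/27 = 323/27.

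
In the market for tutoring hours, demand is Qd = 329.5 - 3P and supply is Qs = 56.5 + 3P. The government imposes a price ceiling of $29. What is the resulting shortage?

Shortage = 99

Equilibrium price would be P* = 45.5, so the ceiling at 29 binds.
At P = 29: Qd = 329.5 − 3(29) = 242.5, Qs = 56.5 + 3(29) = 143.5.
Shortage = 242.5 − 143.5 = 99.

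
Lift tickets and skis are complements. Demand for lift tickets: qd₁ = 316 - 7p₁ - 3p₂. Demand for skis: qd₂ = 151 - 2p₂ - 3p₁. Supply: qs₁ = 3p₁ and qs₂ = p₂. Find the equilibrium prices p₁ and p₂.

Market 1: 316 - 7p₁ - 3p₂ = 3p₁ → 10p₁ + 3p₂ = 316.
Market 2: 3p₂ + 3p₁ = 151.
Eliminating p₂: 3×(1) − 3×(2) gives 21p₁ = 495, so p₁ = 165/7.
Back-substitute into (2): p₂ = (151 − 3×165/7) / 3 = 562/21.

p₁ = 165/7, p₂ = 562/21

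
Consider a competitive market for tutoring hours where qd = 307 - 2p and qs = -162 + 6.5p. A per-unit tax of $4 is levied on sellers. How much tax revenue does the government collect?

Tax revenue = 12956/17

Pre-tax equilibrium: p* = 938/17, q* = 3343/17.
Tax on sellers shifts supply to qs = -162 + 6.5(p − 4) = -188 + 6.5p.
307 - 2p = -188 + 6.5p gives buyer price pb = 990/17; sellers receive ps = 990/17 − 4 = 922/17.
New quantity: q = 307 − 2(990/17) = 3239/17.
Revenue = 4 × 3239/17 = 12956/17.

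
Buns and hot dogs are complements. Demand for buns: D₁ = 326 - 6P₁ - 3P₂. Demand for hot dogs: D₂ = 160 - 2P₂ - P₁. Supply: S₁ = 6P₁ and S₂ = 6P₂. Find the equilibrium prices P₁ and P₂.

Market 1: 326 - 6P₁ - 3P₂ = 6P₁ → 12P₁ + 3P₂ = 326.
Market 2: 8P₂ + P₁ = 160.
Eliminating P₂: 8×(1) − 3×(2) gives 93P₁ = 2128, so P₁ = 2128/93.
Back-substitute into (2): P₂ = (160 − 1×2128/93) / 8 = 1594/93.

P₁ = 2128/93, P₂ = 1594/93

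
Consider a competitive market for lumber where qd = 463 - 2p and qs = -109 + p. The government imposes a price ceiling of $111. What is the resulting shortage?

Equilibrium price would be p* = 572/3, so the ceiling at 111 binds.
At p = 111: qd = 463 − 2(111) = 241, qs = -109 + 1(111) = 2.
Shortage = 241 − 2 = 239.

Shortage = 239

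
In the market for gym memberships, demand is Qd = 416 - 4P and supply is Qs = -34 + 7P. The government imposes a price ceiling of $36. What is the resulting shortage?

Equilibrium price would be P* = 450/11, so the ceiling at 36 binds.
At P = 36: Qd = 416 − 4(36) = 272, Qs = -34 + 7(36) = 218.
Shortage = 272 − 218 = 54.

Shortage = 54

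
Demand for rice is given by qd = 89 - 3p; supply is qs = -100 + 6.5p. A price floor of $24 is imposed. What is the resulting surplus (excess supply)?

Equilibrium price would be p* = 378/19, so the floor at 24 binds.
At p = 24: qd = 17, qs = 56.
Surplus = 56 − 17 = 39.

Surplus = 39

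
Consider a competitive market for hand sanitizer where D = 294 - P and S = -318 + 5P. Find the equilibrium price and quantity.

Set D = S: 294 - P = -318 + 5P.
612 = 6P, so P* = 102.
Q* = 294 − 1(102) = 192.

P* = 102, Q* = 192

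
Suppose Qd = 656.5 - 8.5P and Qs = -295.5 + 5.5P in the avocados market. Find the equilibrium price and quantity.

P* = 68, Q* = 78.5

Set Qd = Qs: 656.5 - 8.5P = -295.5 + 5.5P.
952 = 14P, so P* = 68.
Q* = 656.5 − 8.5(68) = 78.5.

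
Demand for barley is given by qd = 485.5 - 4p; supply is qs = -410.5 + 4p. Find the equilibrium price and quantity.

p* = 112, q* = 37.5

Set qd = qs: 485.5 - 4p = -410.5 + 4p.
896 = 8p, so p* = 112.
q* = 485.5 − 4(112) = 37.5.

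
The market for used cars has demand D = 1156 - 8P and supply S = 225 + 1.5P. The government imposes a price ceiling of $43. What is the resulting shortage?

Equilibrium price would be P* = 98, so the ceiling at 43 binds.
At P = 43: D = 1156 − 8(43) = 812, S = 225 + 1.5(43) = 289.5.
Shortage = 812 − 289.5 = 522.5.

Shortage = 522.5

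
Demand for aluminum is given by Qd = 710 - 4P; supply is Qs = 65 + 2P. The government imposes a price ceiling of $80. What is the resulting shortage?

Equilibrium price would be P* = 107.5, so the ceiling at 80 binds.
At P = 80: Qd = 710 − 4(80) = 390, Qs = 65 + 2(80) = 225.
Shortage = 390 − 225 = 165.

Shortage = 165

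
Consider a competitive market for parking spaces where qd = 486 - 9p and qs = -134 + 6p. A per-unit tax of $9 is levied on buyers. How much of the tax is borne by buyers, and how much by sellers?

Pre-tax equilibrium: p* = 124/3, q* = 114.
Tax on buyers shifts demand to qd = 486 − 9(p + 9) = 405 - 9p.
405 - 9p = -134 + 6p gives seller price ps = 539/15; buyers pay pb = 539/15 + 9 = 674/15.
New quantity: q = 486 − 9(674/15) = 81.6.
Buyer burden = 674/15 − 124/3 = 3.6; seller burden = 124/3 − 539/15 = 5.4.

Buyers bear $3.6, sellers bear $5.4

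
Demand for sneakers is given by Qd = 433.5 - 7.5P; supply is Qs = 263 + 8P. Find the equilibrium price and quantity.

Set Qd = Qs: 433.5 - 7.5P = 263 + 8P.
170.5 = 15.5P, so P* = 11.
Q* = 433.5 − 7.5(11) = 351.

P* = 11, Q* = 351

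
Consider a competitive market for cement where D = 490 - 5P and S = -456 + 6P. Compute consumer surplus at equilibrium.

Equilibrium: 490 - 5P = -456 + 6P gives P* = 86, Q* = 60.
Demand choke price (D = 0): P = 98.
CS = ½(98 − 86)(60) = 360.

Consumer surplus = 360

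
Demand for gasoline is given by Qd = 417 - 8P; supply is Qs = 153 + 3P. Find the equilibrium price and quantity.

Set Qd = Qs: 417 - 8P = 153 + 3P.
264 = 11P, so P* = 24.
Q* = 417 − 8(24) = 225.

P* = 24, Q* = 225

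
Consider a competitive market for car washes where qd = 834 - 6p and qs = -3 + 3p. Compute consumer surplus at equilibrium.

Equilibrium: 834 - 6p = -3 + 3p gives p* = 93, q* = 276.
Demand choke price (qd = 0): p = 139.
CS = ½(139 − 93)(276) = 6348.

Consumer surplus = 6348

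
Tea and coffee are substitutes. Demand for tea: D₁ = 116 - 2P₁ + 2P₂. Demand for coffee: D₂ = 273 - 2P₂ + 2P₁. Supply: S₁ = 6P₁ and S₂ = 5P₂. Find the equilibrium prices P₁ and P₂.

Market 1: 116 - 2P₁ + 2P₂ = 6P₁ → 8P₁ - 2P₂ = 116.
Market 2: 7P₂ - 2P₁ = 273.
Eliminating P₂: 7×(1) + 2×(2) gives 52P₁ = 1358, so P₁ = 679/26.
Back-substitute into (2): P₂ = (273 + 2×679/26) / 7 = 604/13.

P₁ = 679/26, P₂ = 604/13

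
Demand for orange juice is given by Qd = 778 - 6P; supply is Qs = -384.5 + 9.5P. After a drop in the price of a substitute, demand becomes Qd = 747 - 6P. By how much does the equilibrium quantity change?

ΔQ = -19

Original equilibrium: P* = 75, Q* = 328.
New equilibrium: 747 - 6P = -384.5 + 9.5P, so 1131.5 = 15.5P and P' = 73; Q' = 747 − 6(73) = 309.
Change in quantity: 309 − 328 = -19.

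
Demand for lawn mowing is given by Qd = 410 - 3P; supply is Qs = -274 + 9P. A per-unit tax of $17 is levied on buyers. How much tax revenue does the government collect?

Pre-tax equilibrium: P* = 57, Q* = 239.
Tax on buyers shifts demand to Qd = 410 − 3(P + 17) = 359 - 3P.
359 - 3P = -274 + 9P gives seller price Ps = 52.75; buyers pay Pb = 52.75 + 17 = 69.75.
New quantity: Q = 410 − 3(69.75) = 200.75.
Revenue = 17 × 200.75 = 3412.75.

Tax revenue = 3412.75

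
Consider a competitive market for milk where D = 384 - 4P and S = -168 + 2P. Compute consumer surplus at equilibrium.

Equilibrium: 384 - 4P = -168 + 2P gives P* = 92, Q* = 16.
Demand choke price (D = 0): P = 96.
CS = ½(96 − 92)(16) = 32.

Consumer surplus = 32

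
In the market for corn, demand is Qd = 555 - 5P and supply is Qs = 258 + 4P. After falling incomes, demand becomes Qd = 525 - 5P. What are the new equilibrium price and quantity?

P' = 89/3, Q' = 1130/3

Original equilibrium: P* = 33, Q* = 390.
New equilibrium: 525 - 5P = 258 + 4P, so 267 = 9P and P' = 89/3; Q' = 525 − 5(89/3) = 1130/3.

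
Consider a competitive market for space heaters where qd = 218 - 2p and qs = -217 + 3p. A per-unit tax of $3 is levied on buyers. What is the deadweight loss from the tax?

Pre-tax equilibrium: p* = 87, q* = 44.
Tax on buyers shifts demand to qd = 218 − 2(p + 3) = 212 - 2p.
212 - 2p = -217 + 3p gives seller price ps = 85.8; buyers pay pb = 85.8 + 3 = 88.8.
New quantity: q = 218 − 2(88.8) = 40.4.
DWL = ½ × 3 × (44 − 40.4) = 5.4.

Deadweight loss = 5.4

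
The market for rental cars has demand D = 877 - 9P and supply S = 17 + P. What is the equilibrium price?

P* = 86

Set D = S: 877 - 9P = 17 + P.
860 = 10P, so P* = 86.
Q* = 877 − 9(86) = 103.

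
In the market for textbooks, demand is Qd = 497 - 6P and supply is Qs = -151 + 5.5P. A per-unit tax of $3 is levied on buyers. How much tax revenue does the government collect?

Pre-tax equilibrium: P* = 1296/23, Q* = 3655/23.
Tax on buyers shifts demand to Qd = 497 − 6(P + 3) = 479 - 6P.
479 - 6P = -151 + 5.5P gives seller price Ps = 1260/23; buyers pay Pb = 1260/23 + 3 = 1329/23.
New quantity: Q = 497 − 6(1329/23) = 3457/23.
Revenue = 3 × 3457/23 = 10371/23.

Tax revenue = 10371/23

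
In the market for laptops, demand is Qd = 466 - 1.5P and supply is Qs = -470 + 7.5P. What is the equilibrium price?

P* = 104

Set Qd = Qs: 466 - 1.5P = -470 + 7.5P.
936 = 9P, so P* = 104.
Q* = 466 − 1.5(104) = 310.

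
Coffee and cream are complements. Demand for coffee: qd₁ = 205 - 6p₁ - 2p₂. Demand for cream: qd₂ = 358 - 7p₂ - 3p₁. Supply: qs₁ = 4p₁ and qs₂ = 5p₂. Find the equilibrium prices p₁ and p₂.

p₁ = 872/57, p₂ = 2965/114

Market 1: 205 - 6p₁ - 2p₂ = 4p₁ → 10p₁ + 2p₂ = 205.
Market 2: 12p₂ + 3p₁ = 358.
Eliminating p₂: 12×(1) − 2×(2) gives 114p₁ = 1744, so p₁ = 872/57.
Back-substitute into (2): p₂ = (358 − 3×872/57) / 12 = 2965/114.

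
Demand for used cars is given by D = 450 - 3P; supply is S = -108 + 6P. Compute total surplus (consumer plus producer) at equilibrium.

Equilibrium: 450 - 3P = -108 + 6P gives P* = 62, Q* = 264.
Demand choke price: P = 150; supply starts at P = 18.
CS = ½(150 − 62)(264) = 11616; PS = ½(62 − 18)(264) = 5808.

Total surplus = 17424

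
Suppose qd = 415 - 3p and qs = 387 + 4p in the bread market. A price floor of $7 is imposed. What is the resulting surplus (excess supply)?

Equilibrium price would be p* = 4, so the floor at 7 binds.
At p = 7: qd = 394, qs = 415.
Surplus = 415 − 394 = 21.

Surplus = 21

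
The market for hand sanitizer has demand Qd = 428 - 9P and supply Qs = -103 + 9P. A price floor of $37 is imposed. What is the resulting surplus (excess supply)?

Equilibrium price would be P* = 29.5, so the floor at 37 binds.
At P = 37: Qd = 95, Qs = 230.
Surplus = 230 − 95 = 135.

Surplus = 135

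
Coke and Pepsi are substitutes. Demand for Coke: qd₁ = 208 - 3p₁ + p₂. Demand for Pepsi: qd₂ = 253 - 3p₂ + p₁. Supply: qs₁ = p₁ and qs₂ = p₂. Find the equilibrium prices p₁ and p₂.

Market 1: 208 - 3p₁ + p₂ = p₁ → 4p₁ - p₂ = 208.
Market 2: 4p₂ - p₁ = 253.
Eliminating p₂: 4×(1) + 1×(2) gives 15p₁ = 1085, so p₁ = 217/3.
Back-substitute into (2): p₂ = (253 + 1×217/3) / 4 = 244/3.

p₁ = 217/3, p₂ = 244/3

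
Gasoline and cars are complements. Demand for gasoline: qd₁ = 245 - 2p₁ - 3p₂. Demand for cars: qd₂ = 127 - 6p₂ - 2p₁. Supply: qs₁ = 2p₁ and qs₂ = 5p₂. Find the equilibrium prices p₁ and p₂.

p₁ = 1157/19, p₂ = 9/19

Market 1: 245 - 2p₁ - 3p₂ = 2p₁ → 4p₁ + 3p₂ = 245.
Market 2: 11p₂ + 2p₁ = 127.
Eliminating p₂: 11×(1) − 3×(2) gives 38p₁ = 2314, so p₁ = 1157/19.
Back-substitute into (2): p₂ = (127 − 2×1157/19) / 11 = 9/19.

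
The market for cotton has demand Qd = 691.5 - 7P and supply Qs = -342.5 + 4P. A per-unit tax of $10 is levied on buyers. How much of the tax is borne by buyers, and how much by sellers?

Buyers bear 40/11, sellers bear 70/11

Pre-tax equilibrium: P* = 94, Q* = 33.5.
Tax on buyers shifts demand to Qd = 691.5 − 7(P + 10) = 621.5 - 7P.
621.5 - 7P = -342.5 + 4P gives seller price Ps = 964/11; buyers pay Pb = 964/11 + 10 = 1074/11.
New quantity: Q = 691.5 − 7(1074/11) = 177/22.
Buyer burden = 1074/11 − 94 = 40/11; seller burden = 94 − 964/11 = 70/11.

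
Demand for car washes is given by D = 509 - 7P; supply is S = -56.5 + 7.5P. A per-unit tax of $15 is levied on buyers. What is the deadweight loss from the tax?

Deadweight loss = 23625/58

Pre-tax equilibrium: P* = 39, Q* = 236.
Tax on buyers shifts demand to D = 509 − 7(P + 15) = 404 - 7P.
404 - 7P = -56.5 + 7.5P gives seller price Ps = 921/29; buyers pay Pb = 921/29 + 15 = 1356/29.
New quantity: Q = 509 − 7(1356/29) = 5269/29.
DWL = ½ × 15 × (236 − 5269/29) = 23625/58.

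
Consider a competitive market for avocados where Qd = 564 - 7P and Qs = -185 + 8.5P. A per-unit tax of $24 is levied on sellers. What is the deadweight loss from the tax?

Pre-tax equilibrium: P* = 1498/31, Q* = 6998/31.
Tax on sellers shifts supply to Qs = -185 + 8.5(P − 24) = -389 + 8.5P.
564 - 7P = -389 + 8.5P gives buyer price Pb = 1906/31; sellers receive Ps = 1906/31 − 24 = 1162/31.
New quantity: Q = 564 − 7(1906/31) = 4142/31.
DWL = ½ × 24 × (6998/31 − 4142/31) = 34272/31.

Deadweight loss = 34272/31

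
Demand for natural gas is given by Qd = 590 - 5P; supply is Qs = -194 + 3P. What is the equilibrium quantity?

Set Qd = Qs: 590 - 5P = -194 + 3P.
784 = 8P, so P* = 98.
Q* = 590 − 5(98) = 100.

Q* = 100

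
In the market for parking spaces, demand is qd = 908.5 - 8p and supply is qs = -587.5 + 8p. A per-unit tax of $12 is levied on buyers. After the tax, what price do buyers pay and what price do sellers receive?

Pre-tax equilibrium: p* = 93.5, q* = 160.5.
Tax on buyers shifts demand to qd = 908.5 − 8(p + 12) = 812.5 - 8p.
812.5 - 8p = -587.5 + 8p gives seller price ps = 87.5; buyers pay pb = 87.5 + 12 = 99.5.
New quantity: q = 908.5 − 8(99.5) = 112.5.

Buyers pay $99.5, sellers receive $87.5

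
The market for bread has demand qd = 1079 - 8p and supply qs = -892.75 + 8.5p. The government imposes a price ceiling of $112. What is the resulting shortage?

Equilibrium price would be p* = 119.5, so the ceiling at 112 binds.
At p = 112: qd = 1079 − 8(112) = 183, qs = -892.75 + 8.5(112) = 59.25.
Shortage = 183 − 59.25 = 123.75.

Shortage = 123.75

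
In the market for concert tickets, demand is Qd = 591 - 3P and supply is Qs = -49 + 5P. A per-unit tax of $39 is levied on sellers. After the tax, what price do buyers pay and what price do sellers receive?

Buyers pay $104.375, sellers receive $65.375

Pre-tax equilibrium: P* = 80, Q* = 351.
Tax on sellers shifts supply to Qs = -49 + 5(P − 39) = -244 + 5P.
591 - 3P = -244 + 5P gives buyer price Pb = 104.375; sellers receive Ps = 104.375 − 39 = 65.375.
New quantity: Q = 591 − 3(104.375) = 277.875.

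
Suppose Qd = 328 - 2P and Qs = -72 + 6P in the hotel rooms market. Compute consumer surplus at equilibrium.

Consumer surplus = 12996

Equilibrium: 328 - 2P = -72 + 6P gives P* = 50, Q* = 228.
Demand choke price (Qd = 0): P = 164.
CS = ½(164 − 50)(228) = 12996.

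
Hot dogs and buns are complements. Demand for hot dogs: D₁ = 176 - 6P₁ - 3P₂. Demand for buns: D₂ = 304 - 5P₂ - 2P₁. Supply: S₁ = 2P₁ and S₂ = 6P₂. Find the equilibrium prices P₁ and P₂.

P₁ = 512/41, P₂ = 1040/41

Market 1: 176 - 6P₁ - 3P₂ = 2P₁ → 8P₁ + 3P₂ = 176.
Market 2: 11P₂ + 2P₁ = 304.
Eliminating P₂: 11×(1) − 3×(2) gives 82P₁ = 1024, so P₁ = 512/41.
Back-substitute into (2): P₂ = (304 − 2×512/41) / 11 = 1040/41.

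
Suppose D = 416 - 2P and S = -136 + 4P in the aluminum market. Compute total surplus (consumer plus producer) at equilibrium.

Equilibrium: 416 - 2P = -136 + 4P gives P* = 92, Q* = 232.
Demand choke price: P = 208; supply starts at P = 34.
CS = ½(208 − 92)(232) = 13456; PS = ½(92 − 34)(232) = 6728.

Total surplus = 20184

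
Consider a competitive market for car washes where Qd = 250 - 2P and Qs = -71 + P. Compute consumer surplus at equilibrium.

Consumer surplus = 324

Equilibrium: 250 - 2P = -71 + P gives P* = 107, Q* = 36.
Demand choke price (Qd = 0): P = 125.
CS = ½(125 − 107)(36) = 324.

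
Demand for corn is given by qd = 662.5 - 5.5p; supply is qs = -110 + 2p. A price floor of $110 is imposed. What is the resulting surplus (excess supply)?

Surplus = 52.5

Equilibrium price would be p* = 103, so the floor at 110 binds.
At p = 110: qd = 57.5, qs = 110.
Surplus = 110 − 57.5 = 52.5.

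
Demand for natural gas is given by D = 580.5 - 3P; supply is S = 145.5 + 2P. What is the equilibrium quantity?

Q* = 319.5

Set D = S: 580.5 - 3P = 145.5 + 2P.
435 = 5P, so P* = 87.
Q* = 580.5 − 3(87) = 319.5.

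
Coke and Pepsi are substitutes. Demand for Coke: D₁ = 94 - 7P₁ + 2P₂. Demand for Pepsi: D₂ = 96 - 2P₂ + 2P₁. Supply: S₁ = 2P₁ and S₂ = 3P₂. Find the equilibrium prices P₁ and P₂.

P₁ = 662/41, P₂ = 1052/41

Market 1: 94 - 7P₁ + 2P₂ = 2P₁ → 9P₁ - 2P₂ = 94.
Market 2: 5P₂ - 2P₁ = 96.
Eliminating P₂: 5×(1) + 2×(2) gives 41P₁ = 662, so P₁ = 662/41.
Back-substitute into (2): P₂ = (96 + 2×662/41) / 5 = 1052/41.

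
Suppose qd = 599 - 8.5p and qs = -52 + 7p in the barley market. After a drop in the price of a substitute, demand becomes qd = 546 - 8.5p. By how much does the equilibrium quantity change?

Original equilibrium: p* = 42, q* = 242.
New equilibrium: 546 - 8.5p = -52 + 7p, so 598 = 15.5p and p' = 1196/31; q' = 546 − 8.5(1196/31) = 6760/31.
Change in quantity: 6760/31 − 242 = -742/31.

Δq = -742/31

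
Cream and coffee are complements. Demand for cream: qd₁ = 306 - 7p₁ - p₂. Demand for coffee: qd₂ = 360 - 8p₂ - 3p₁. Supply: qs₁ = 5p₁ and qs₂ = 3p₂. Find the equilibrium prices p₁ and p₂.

p₁ = 1002/43, p₂ = 1134/43

Market 1: 306 - 7p₁ - p₂ = 5p₁ → 12p₁ + p₂ = 306.
Market 2: 11p₂ + 3p₁ = 360.
Eliminating p₂: 11×(1) − 1×(2) gives 129p₁ = 3006, so p₁ = 1002/43.
Back-substitute into (2): p₂ = (360 − 3×1002/43) / 11 = 1134/43.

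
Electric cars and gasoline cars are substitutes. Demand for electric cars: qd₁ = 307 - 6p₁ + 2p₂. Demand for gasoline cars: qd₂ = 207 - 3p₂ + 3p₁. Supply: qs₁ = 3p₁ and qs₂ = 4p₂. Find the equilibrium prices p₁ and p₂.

Market 1: 307 - 6p₁ + 2p₂ = 3p₁ → 9p₁ - 2p₂ = 307.
Market 2: 7p₂ - 3p₁ = 207.
Eliminating p₂: 7×(1) + 2×(2) gives 57p₁ = 2563, so p₁ = 2563/57.
Back-substitute into (2): p₂ = (207 + 3×2563/57) / 7 = 928/19.

p₁ = 2563/57, p₂ = 928/19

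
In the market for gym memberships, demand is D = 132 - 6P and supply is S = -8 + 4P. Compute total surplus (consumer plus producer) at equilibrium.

Total surplus = 480

Equilibrium: 132 - 6P = -8 + 4P gives P* = 14, Q* = 48.
Demand choke price: P = 22; supply starts at P = 2.
CS = ½(22 − 14)(48) = 192; PS = ½(14 − 2)(48) = 288.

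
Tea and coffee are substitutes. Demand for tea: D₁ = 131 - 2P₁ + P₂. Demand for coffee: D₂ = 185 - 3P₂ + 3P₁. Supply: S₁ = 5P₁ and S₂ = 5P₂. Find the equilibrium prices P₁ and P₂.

Market 1: 131 - 2P₁ + P₂ = 5P₁ → 7P₁ - P₂ = 131.
Market 2: 8P₂ - 3P₁ = 185.
Eliminating P₂: 8×(1) + 1×(2) gives 53P₁ = 1233, so P₁ = 1233/53.
Back-substitute into (2): P₂ = (185 + 3×1233/53) / 8 = 1688/53.

P₁ = 1233/53, P₂ = 1688/53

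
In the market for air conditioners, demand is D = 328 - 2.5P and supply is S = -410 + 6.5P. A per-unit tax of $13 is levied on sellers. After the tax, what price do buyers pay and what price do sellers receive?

Pre-tax equilibrium: P* = 82, Q* = 123.
Tax on sellers shifts supply to S = -410 + 6.5(P − 13) = -494.5 + 6.5P.
328 - 2.5P = -494.5 + 6.5P gives buyer price Pb = 1645/18; sellers receive Ps = 1645/18 − 13 = 1411/18.
New quantity: Q = 328 − 2.5(1645/18) = 3583/36.

Buyers pay 1645/18, sellers receive 1411/18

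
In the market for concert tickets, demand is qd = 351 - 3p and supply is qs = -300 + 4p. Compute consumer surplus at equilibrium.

Equilibrium: 351 - 3p = -300 + 4p gives p* = 93, q* = 72.
Demand choke price (qd = 0): p = 117.
CS = ½(117 − 93)(72) = 864.

Consumer surplus = 864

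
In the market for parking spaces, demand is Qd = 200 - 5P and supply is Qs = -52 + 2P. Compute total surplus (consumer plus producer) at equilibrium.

Equilibrium: 200 - 5P = -52 + 2P gives P* = 36, Q* = 20.
Demand choke price: P = 40; supply starts at P = 26.
CS = ½(40 − 36)(20) = 40; PS = ½(36 − 26)(20) = 100.

Total surplus = 140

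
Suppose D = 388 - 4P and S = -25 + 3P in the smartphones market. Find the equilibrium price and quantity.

P* = 59, Q* = 152

Set D = S: 388 - 4P = -25 + 3P.
413 = 7P, so P* = 59.
Q* = 388 − 4(59) = 152.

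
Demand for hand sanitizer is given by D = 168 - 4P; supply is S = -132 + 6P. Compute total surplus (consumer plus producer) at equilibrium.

Total surplus = 480

Equilibrium: 168 - 4P = -132 + 6P gives P* = 30, Q* = 48.
Demand choke price: P = 42; supply starts at P = 22.
CS = ½(42 − 30)(48) = 288; PS = ½(30 − 22)(48) = 192.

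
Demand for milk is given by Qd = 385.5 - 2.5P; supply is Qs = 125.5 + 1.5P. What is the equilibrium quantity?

Set Qd = Qs: 385.5 - 2.5P = 125.5 + 1.5P.
260 = 4P, so P* = 65.
Q* = 385.5 − 2.5(65) = 223.

Q* = 223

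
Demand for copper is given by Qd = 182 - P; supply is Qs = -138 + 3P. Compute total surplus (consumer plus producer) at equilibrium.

Total surplus = 6936

Equilibrium: 182 - P = -138 + 3P gives P* = 80, Q* = 102.
Demand choke price: P = 182; supply starts at P = 46.
CS = ½(182 − 80)(102) = 5202; PS = ½(80 − 46)(102) = 1734.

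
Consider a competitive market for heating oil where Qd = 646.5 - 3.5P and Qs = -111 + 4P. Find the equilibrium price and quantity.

P* = 101, Q* = 293

Set Qd = Qs: 646.5 - 3.5P = -111 + 4P.
757.5 = 7.5P, so P* = 101.
Q* = 646.5 − 3.5(101) = 293.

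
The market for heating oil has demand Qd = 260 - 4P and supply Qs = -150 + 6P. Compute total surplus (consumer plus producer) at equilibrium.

Equilibrium: 260 - 4P = -150 + 6P gives P* = 41, Q* = 96.
Demand choke price: P = 65; supply starts at P = 25.
CS = ½(65 − 41)(96) = 1152; PS = ½(41 − 25)(96) = 768.

Total surplus = 1920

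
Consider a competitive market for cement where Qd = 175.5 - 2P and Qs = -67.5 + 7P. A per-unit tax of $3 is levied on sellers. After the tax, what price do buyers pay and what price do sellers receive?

Buyers pay 88/3, sellers receive 79/3

Pre-tax equilibrium: P* = 27, Q* = 121.5.
Tax on sellers shifts supply to Qs = -67.5 + 7(P − 3) = -88.5 + 7P.
175.5 - 2P = -88.5 + 7P gives buyer price Pb = 88/3; sellers receive Ps = 88/3 − 3 = 79/3.
New quantity: Q = 175.5 − 2(88/3) = 701/6.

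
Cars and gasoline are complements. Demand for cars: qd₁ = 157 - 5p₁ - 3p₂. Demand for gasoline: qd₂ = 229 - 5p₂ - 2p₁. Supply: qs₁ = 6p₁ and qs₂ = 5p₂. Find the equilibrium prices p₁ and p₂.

Market 1: 157 - 5p₁ - 3p₂ = 6p₁ → 11p₁ + 3p₂ = 157.
Market 2: 10p₂ + 2p₁ = 229.
Eliminating p₂: 10×(1) − 3×(2) gives 104p₁ = 883, so p₁ = 883/104.
Back-substitute into (2): p₂ = (229 − 2×883/104) / 10 = 2205/104.

p₁ = 883/104, p₂ = 2205/104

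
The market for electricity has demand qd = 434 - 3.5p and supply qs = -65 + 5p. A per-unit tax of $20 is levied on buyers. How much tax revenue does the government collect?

Tax revenue = 63700/17

Pre-tax equilibrium: p* = 998/17, q* = 3885/17.
Tax on buyers shifts demand to qd = 434 − 3.5(p + 20) = 364 - 3.5p.
364 - 3.5p = -65 + 5p gives seller price ps = 858/17; buyers pay pb = 858/17 + 20 = 1198/17.
New quantity: q = 434 − 3.5(1198/17) = 3185/17.
Revenue = 20 × 3185/17 = 63700/17.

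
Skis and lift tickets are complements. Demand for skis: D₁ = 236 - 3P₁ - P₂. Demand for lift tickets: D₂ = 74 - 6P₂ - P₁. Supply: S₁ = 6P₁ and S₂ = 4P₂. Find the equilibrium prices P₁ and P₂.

P₁ = 2286/89, P₂ = 430/89

Market 1: 236 - 3P₁ - P₂ = 6P₁ → 9P₁ + P₂ = 236.
Market 2: 10P₂ + P₁ = 74.
Eliminating P₂: 10×(1) − 1×(2) gives 89P₁ = 2286, so P₁ = 2286/89.
Back-substitute into (2): P₂ = (74 − 1×2286/89) / 10 = 430/89.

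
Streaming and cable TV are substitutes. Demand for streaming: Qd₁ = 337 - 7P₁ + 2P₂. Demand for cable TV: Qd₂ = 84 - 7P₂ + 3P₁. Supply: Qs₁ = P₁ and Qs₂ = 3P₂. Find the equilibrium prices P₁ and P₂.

Market 1: 337 - 7P₁ + 2P₂ = P₁ → 8P₁ - 2P₂ = 337.
Market 2: 10P₂ - 3P₁ = 84.
Eliminating P₂: 10×(1) + 2×(2) gives 74P₁ = 3538, so P₁ = 1769/37.
Back-substitute into (2): P₂ = (84 + 3×1769/37) / 10 = 1683/74.

P₁ = 1769/37, P₂ = 1683/74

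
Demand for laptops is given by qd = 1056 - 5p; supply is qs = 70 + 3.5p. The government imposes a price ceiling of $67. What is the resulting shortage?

Shortage = 416.5

Equilibrium price would be p* = 116, so the ceiling at 67 binds.
At p = 67: qd = 1056 − 5(67) = 721, qs = 70 + 3.5(67) = 304.5.
Shortage = 721 − 304.5 = 416.5.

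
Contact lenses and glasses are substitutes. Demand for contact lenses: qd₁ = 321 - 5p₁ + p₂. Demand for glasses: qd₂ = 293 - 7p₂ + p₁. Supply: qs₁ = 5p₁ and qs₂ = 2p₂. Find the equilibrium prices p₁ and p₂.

p₁ = 3182/89, p₂ = 3251/89

Market 1: 321 - 5p₁ + p₂ = 5p₁ → 10p₁ - p₂ = 321.
Market 2: 9p₂ - p₁ = 293.
Eliminating p₂: 9×(1) + 1×(2) gives 89p₁ = 3182, so p₁ = 3182/89.
Back-substitute into (2): p₂ = (293 + 1×3182/89) / 9 = 3251/89.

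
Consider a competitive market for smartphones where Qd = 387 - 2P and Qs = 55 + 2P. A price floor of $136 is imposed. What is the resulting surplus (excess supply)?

Surplus = 212

Equilibrium price would be P* = 83, so the floor at 136 binds.
At P = 136: Qd = 115, Qs = 327.
Surplus = 327 − 115 = 212.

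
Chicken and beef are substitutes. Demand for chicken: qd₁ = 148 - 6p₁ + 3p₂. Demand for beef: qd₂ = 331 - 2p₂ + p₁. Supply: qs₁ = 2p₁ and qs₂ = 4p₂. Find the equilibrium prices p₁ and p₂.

Market 1: 148 - 6p₁ + 3p₂ = 2p₁ → 8p₁ - 3p₂ = 148.
Market 2: 6p₂ - p₁ = 331.
Eliminating p₂: 6×(1) + 3×(2) gives 45p₁ = 1881, so p₁ = 41.8.
Back-substitute into (2): p₂ = (331 + 1×41.8) / 6 = 932/15.

p₁ = 41.8, p₂ = 932/15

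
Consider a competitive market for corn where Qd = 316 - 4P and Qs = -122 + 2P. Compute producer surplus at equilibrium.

Producer surplus = 144

Equilibrium: 316 - 4P = -122 + 2P gives P* = 73, Q* = 24.
Supply starts at P = 61 (where Qs = 0).
PS = ½(73 − 61)(24) = 144.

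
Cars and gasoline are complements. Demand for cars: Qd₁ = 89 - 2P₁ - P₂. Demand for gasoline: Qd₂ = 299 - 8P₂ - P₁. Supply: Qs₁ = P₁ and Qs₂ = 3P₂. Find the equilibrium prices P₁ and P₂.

P₁ = 21.25, P₂ = 25.25

Market 1: 89 - 2P₁ - P₂ = P₁ → 3P₁ + P₂ = 89.
Market 2: 11P₂ + P₁ = 299.
Eliminating P₂: 11×(1) − 1×(2) gives 32P₁ = 680, so P₁ = 21.25.
Back-substitute into (2): P₂ = (299 − 1×21.25) / 11 = 25.25.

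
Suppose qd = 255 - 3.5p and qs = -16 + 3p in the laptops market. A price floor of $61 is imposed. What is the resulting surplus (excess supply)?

Equilibrium price would be p* = 542/13, so the floor at 61 binds.
At p = 61: qd = 41.5, qs = 167.
Surplus = 167 − 41.5 = 125.5.

Surplus = 125.5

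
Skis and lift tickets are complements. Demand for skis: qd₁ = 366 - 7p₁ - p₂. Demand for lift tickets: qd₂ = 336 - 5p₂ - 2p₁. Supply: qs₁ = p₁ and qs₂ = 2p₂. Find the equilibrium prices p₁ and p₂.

p₁ = 371/9, p₂ = 326/9

Market 1: 366 - 7p₁ - p₂ = p₁ → 8p₁ + p₂ = 366.
Market 2: 7p₂ + 2p₁ = 336.
Eliminating p₂: 7×(1) − 1×(2) gives 54p₁ = 2226, so p₁ = 371/9.
Back-substitute into (2): p₂ = (336 − 2×371/9) / 7 = 326/9.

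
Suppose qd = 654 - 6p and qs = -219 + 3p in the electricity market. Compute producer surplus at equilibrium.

Equilibrium: 654 - 6p = -219 + 3p gives p* = 97, q* = 72.
Supply starts at p = 73 (where qs = 0).
PS = ½(97 − 73)(72) = 864.

Producer surplus = 864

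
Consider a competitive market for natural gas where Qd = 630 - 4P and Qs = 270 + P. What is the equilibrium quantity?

Set Qd = Qs: 630 - 4P = 270 + P.
360 = 5P, so P* = 72.
Q* = 630 − 4(72) = 342.

Q* = 342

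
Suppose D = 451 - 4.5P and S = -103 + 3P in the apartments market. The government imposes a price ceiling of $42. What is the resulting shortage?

Shortage = 239

Equilibrium price would be P* = 1108/15, so the ceiling at 42 binds.
At P = 42: D = 451 − 4.5(42) = 262, S = -103 + 3(42) = 23.
Shortage = 262 − 23 = 239.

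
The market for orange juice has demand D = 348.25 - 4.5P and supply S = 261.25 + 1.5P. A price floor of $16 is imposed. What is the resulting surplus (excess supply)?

Equilibrium price would be P* = 14.5, so the floor at 16 binds.
At P = 16: D = 276.25, S = 285.25.
Surplus = 285.25 − 276.25 = 9.

Surplus = 9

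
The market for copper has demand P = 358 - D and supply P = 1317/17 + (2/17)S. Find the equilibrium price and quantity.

P* = 107, Q* = 251

Set the two price expressions equal: 358 - Q = 1317/17 + (2/17)Q.
4769/17 = (19/17)Q, so Q* = 251.
P* = 358 − (1)(251) = 107.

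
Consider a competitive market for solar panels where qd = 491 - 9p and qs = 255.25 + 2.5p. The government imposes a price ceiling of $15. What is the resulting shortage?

Shortage = 63.25

Equilibrium price would be p* = 20.5, so the ceiling at 15 binds.
At p = 15: qd = 491 − 9(15) = 356, qs = 255.25 + 2.5(15) = 292.75.
Shortage = 356 − 292.75 = 63.25.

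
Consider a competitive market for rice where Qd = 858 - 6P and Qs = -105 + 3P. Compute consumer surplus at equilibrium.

Equilibrium: 858 - 6P = -105 + 3P gives P* = 107, Q* = 216.
Demand choke price (Qd = 0): P = 143.
CS = ½(143 − 107)(216) = 3888.

Consumer surplus = 3888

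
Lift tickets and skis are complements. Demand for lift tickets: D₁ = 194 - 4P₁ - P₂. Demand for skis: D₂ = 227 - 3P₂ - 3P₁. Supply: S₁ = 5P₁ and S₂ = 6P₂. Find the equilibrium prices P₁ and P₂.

Market 1: 194 - 4P₁ - P₂ = 5P₁ → 9P₁ + P₂ = 194.
Market 2: 9P₂ + 3P₁ = 227.
Eliminating P₂: 9×(1) − 1×(2) gives 78P₁ = 1519, so P₁ = 1519/78.
Back-substitute into (2): P₂ = (227 − 3×1519/78) / 9 = 487/26.

P₁ = 1519/78, P₂ = 487/26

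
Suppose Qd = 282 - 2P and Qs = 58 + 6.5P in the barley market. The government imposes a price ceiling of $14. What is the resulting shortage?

Equilibrium price would be P* = 448/17, so the ceiling at 14 binds.
At P = 14: Qd = 282 − 2(14) = 254, Qs = 58 + 6.5(14) = 149.
Shortage = 254 − 149 = 105.

Shortage = 105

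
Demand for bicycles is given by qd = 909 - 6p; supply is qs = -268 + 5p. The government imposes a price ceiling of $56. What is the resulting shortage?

Equilibrium price would be p* = 107, so the ceiling at 56 binds.
At p = 56: qd = 909 − 6(56) = 573, qs = -268 + 5(56) = 12.
Shortage = 573 − 12 = 561.

Shortage = 561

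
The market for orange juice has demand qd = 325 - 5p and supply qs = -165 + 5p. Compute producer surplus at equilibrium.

Equilibrium: 325 - 5p = -165 + 5p gives p* = 49, q* = 80.
Supply starts at p = 33 (where qs = 0).
PS = ½(49 − 33)(80) = 640.

Producer surplus = 640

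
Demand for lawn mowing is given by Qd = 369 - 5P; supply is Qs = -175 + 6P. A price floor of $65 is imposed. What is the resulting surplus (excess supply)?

Surplus = 171

Equilibrium price would be P* = 544/11, so the floor at 65 binds.
At P = 65: Qd = 44, Qs = 215.
Surplus = 215 − 44 = 171.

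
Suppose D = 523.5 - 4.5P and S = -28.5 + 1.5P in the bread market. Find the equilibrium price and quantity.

P* = 92, Q* = 109.5

Set D = S: 523.5 - 4.5P = -28.5 + 1.5P.
552 = 6P, so P* = 92.
Q* = 523.5 − 4.5(92) = 109.5.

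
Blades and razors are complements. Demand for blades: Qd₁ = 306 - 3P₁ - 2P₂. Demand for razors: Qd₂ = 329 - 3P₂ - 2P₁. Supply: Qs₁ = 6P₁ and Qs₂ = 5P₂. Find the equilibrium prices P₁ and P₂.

Market 1: 306 - 3P₁ - 2P₂ = 6P₁ → 9P₁ + 2P₂ = 306.
Market 2: 8P₂ + 2P₁ = 329.
Eliminating P₂: 8×(1) − 2×(2) gives 68P₁ = 1790, so P₁ = 895/34.
Back-substitute into (2): P₂ = (329 − 2×895/34) / 8 = 2349/68.

P₁ = 895/34, P₂ = 2349/68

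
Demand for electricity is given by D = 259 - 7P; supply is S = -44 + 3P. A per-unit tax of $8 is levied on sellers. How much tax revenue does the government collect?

Pre-tax equilibrium: P* = 30.3, Q* = 46.9.
Tax on sellers shifts supply to S = -44 + 3(P − 8) = -68 + 3P.
259 - 7P = -68 + 3P gives buyer price Pb = 32.7; sellers receive Ps = 32.7 − 8 = 24.7.
New quantity: Q = 259 − 7(32.7) = 30.1.
Revenue = 8 × 30.1 = 240.8.

Tax revenue = 240.8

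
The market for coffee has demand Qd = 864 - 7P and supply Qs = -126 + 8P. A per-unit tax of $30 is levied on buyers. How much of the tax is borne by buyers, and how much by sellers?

Pre-tax equilibrium: P* = 66, Q* = 402.
Tax on buyers shifts demand to Qd = 864 − 7(P + 30) = 654 - 7P.
654 - 7P = -126 + 8P gives seller price Ps = 52; buyers pay Pb = 52 + 30 = 82.
New quantity: Q = 864 − 7(82) = 290.
Buyer burden = 82 − 66 = 16; seller burden = 66 − 52 = 14.

Buyers bear $16, sellers bear $14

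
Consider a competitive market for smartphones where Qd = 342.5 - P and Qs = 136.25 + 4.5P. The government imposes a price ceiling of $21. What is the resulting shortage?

Equilibrium price would be P* = 37.5, so the ceiling at 21 binds.
At P = 21: Qd = 342.5 − 1(21) = 321.5, Qs = 136.25 + 4.5(21) = 230.75.
Shortage = 321.5 − 230.75 = 90.75.

Shortage = 90.75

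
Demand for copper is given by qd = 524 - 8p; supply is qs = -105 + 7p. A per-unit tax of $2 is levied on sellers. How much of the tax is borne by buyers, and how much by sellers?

Pre-tax equilibrium: p* = 629/15, q* = 2828/15.
Tax on sellers shifts supply to qs = -105 + 7(p − 2) = -119 + 7p.
524 - 8p = -119 + 7p gives buyer price pb = 643/15; sellers receive ps = 643/15 − 2 = 613/15.
New quantity: q = 524 − 8(643/15) = 2716/15.
Buyer burden = 643/15 − 629/15 = 14/15; seller burden = 629/15 − 613/15 = 16/15.

Buyers bear 14/15, sellers bear 16/15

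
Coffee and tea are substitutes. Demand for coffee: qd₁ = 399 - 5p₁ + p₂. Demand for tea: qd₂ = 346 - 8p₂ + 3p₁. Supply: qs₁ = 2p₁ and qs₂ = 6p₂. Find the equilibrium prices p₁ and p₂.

Market 1: 399 - 5p₁ + p₂ = 2p₁ → 7p₁ - p₂ = 399.
Market 2: 14p₂ - 3p₁ = 346.
Eliminating p₂: 14×(1) + 1×(2) gives 95p₁ = 5932, so p₁ = 5932/95.
Back-substitute into (2): p₂ = (346 + 3×5932/95) / 14 = 3619/95.

p₁ = 5932/95, p₂ = 3619/95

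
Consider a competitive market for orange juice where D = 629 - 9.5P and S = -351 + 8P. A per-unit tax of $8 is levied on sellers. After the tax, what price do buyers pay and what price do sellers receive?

Buyers pay 2088/35, sellers receive 1808/35

Pre-tax equilibrium: P* = 56, Q* = 97.
Tax on sellers shifts supply to S = -351 + 8(P − 8) = -415 + 8P.
629 - 9.5P = -415 + 8P gives buyer price Pb = 2088/35; sellers receive Ps = 2088/35 − 8 = 1808/35.
New quantity: Q = 629 − 9.5(2088/35) = 2179/35.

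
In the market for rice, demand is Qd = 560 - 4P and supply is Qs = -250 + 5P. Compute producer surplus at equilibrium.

Equilibrium: 560 - 4P = -250 + 5P gives P* = 90, Q* = 200.
Supply starts at P = 50 (where Qs = 0).
PS = ½(90 − 50)(200) = 4000.

Producer surplus = 4000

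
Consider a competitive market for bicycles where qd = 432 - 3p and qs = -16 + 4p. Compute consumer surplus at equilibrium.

Equilibrium: 432 - 3p = -16 + 4p gives p* = 64, q* = 240.
Demand choke price (qd = 0): p = 144.
CS = ½(144 − 64)(240) = 9600.

Consumer surplus = 9600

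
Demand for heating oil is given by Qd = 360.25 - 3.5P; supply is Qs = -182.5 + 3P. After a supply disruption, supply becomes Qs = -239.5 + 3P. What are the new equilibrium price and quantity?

P' = 2399/26, Q' = 485/13

Original equilibrium: P* = 83.5, Q* = 68.
New equilibrium: 360.25 - 3.5P = -239.5 + 3P, so 599.75 = 6.5P and P' = 2399/26; Q' = 360.25 − 3.5(2399/26) = 485/13.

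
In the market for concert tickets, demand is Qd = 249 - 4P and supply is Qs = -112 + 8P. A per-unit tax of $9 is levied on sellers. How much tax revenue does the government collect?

Tax revenue = 942

Pre-tax equilibrium: P* = 361/12, Q* = 386/3.
Tax on sellers shifts supply to Qs = -112 + 8(P − 9) = -184 + 8P.
249 - 4P = -184 + 8P gives buyer price Pb = 433/12; sellers receive Ps = 433/12 − 9 = 325/12.
New quantity: Q = 249 − 4(433/12) = 314/3.
Revenue = 9 × 314/3 = 942.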